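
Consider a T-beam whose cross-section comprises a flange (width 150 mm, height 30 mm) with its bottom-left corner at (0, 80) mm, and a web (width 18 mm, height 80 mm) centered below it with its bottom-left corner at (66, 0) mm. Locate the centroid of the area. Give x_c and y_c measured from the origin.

x_c = 75.00 mm, y_c = 81.67 mm

web: A = 18 × 80 = 1440.00, centroid at (75.00, 40.00).
flange: A = 150 × 30 = 4500.00, centroid at (75.00, 95.00).
ΣA = 5940.00 mm², ΣAx_c = 445500.00 mm³, ΣAy_c = 485100.00 mm³.
x_c = 445500.00/5940.00 = 75.00 mm; y_c = 485100.00/5940.00 = 81.67 mm.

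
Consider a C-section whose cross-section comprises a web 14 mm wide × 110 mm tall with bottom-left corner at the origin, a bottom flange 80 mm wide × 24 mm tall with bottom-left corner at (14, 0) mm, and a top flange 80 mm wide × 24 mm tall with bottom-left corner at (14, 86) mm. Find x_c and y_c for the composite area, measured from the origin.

x_c = 40.55 mm, y_c = 55.00 mm

web: A = 14 × 110 = 1540.00, centroid at (7.00, 55.00).
bottom flange: A = 80 × 24 = 1920.00, centroid at (54.00, 12.00).
top flange: A = 80 × 24 = 1920.00, centroid at (54.00, 98.00).
ΣA = 5380.00 mm², ΣAx_c = 218140.00 mm³, ΣAy_c = 295900.00 mm³.
x_c = 218140.00/5380.00 = 40.55 mm; y_c = 295900.00/5380.00 = 55.00 mm.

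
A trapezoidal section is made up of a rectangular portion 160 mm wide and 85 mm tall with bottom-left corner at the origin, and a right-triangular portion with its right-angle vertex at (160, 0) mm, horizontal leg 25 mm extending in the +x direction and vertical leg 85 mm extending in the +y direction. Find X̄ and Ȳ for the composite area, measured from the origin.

rectangular portion: A = 160 × 85 = 13600.00, centroid at (80.00, 42.50).
triangular portion: A = ½·25·85 = 1062.50, centroid at (168.33, 28.33).
ΣA = 14662.50 mm², ΣAX̄ = 1266854.17 mm³, ΣAȲ = 608104.17 mm³.
X̄ = 1266854.17/14662.50 = 86.40 mm; Ȳ = 608104.17/14662.50 = 41.47 mm.

X̄ = 86.40 mm, Ȳ = 41.47 mm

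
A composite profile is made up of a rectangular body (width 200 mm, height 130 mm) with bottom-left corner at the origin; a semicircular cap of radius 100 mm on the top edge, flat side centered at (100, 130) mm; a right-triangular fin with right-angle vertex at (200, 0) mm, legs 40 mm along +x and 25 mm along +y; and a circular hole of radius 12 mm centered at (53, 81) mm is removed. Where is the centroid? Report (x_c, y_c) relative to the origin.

x_c = 101.87 mm, y_c = 104.57 mm

Part | A | x̄ᵢ | ȳᵢ | A·x̄ᵢ | A·ȳᵢ
rectangular body | 26000.00 | 100.00 | 65.00 | 2600000.00 | 1690000.00
semicircular top | 15707.96 | 100.00 | 172.44 | 1570796.33 | 2708701.89
triangular fin | 500.00 | 213.33 | 8.33 | 106666.67 | 4166.67
hole | -452.39 | 53.00 | 81.00 | -23976.64 | -36643.54
Σ | 41755.57 |  |  | 4253486.36 | 4366225.02
x_c = 4253486.36 / 41755.57 = 101.87 mm
y_c = 4366225.02 / 41755.57 = 104.57 mm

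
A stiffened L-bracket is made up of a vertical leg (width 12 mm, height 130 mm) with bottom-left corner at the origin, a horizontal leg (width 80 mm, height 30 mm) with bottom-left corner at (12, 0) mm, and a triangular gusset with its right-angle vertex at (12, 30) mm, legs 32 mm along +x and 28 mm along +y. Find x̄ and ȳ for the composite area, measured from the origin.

vertical leg: A = 12 × 130 = 1560.00, centroid at (6.00, 65.00).
horizontal leg: A = 80 × 30 = 2400.00, centroid at (52.00, 15.00).
gusset: A = ½·32·28 = 448.00, centroid at (22.67, 39.33).
ΣA = 4408.00 mm², ΣAx̄ = 144314.67 mm³, ΣAȳ = 155021.33 mm³.
x̄ = 144314.67/4408.00 = 32.74 mm; ȳ = 155021.33/4408.00 = 35.17 mm.

x̄ = 32.74 mm, ȳ = 35.17 mm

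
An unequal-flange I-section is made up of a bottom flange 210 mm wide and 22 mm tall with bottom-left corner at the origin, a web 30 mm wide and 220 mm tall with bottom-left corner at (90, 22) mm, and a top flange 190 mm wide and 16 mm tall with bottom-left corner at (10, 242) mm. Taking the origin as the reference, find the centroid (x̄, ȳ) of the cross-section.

x̄ = 105.00 mm, ȳ = 117.95 mm

bottom flange: A = 210 × 22 = 4620.00, centroid at (105.00, 11.00).
web: A = 30 × 220 = 6600.00, centroid at (105.00, 132.00).
top flange: A = 190 × 16 = 3040.00, centroid at (105.00, 250.00).
ΣA = 14260.00 mm²
ΣAx̄ = (4620.00)(105.00) + (6600.00)(105.00) + (3040.00)(105.00) = 1497300.00 mm³
ΣAȳ = (4620.00)(11.00) + (6600.00)(132.00) + (3040.00)(250.00) = 1682020.00 mm³
x̄ = 1497300.00 / 14260.00 = 105.00 mm
ȳ = 1682020.00 / 14260.00 = 117.95 mm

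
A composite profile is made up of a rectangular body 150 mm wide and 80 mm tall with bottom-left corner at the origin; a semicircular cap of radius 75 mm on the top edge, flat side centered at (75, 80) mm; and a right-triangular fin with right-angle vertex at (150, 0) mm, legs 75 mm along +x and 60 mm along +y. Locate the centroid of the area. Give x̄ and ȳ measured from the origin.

x̄ = 84.75 mm, ȳ = 65.54 mm

Part | A | x̄ᵢ | ȳᵢ | A·x̄ᵢ | A·ȳᵢ
rectangular body | 12000.00 | 75.00 | 40.00 | 900000.00 | 480000.00
semicircular top | 8835.73 | 75.00 | 111.83 | 662679.70 | 988108.35
triangular fin | 2250.00 | 175.00 | 20.00 | 393750.00 | 45000.00
Σ | 23085.73 |  |  | 1956429.70 | 1513108.35
x̄ = 1956429.70 / 23085.73 = 84.75 mm
ȳ = 1513108.35 / 23085.73 = 65.54 mm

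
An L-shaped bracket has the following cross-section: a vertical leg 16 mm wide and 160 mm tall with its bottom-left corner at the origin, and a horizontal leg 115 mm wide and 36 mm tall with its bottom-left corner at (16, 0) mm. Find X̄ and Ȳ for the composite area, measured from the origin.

X̄ = 48.47 mm, Ȳ = 41.69 mm

vertical leg: A = 16 × 160 = 2560.00, centroid at (8.00, 80.00).
horizontal leg: A = 115 × 36 = 4140.00, centroid at (73.50, 18.00).
ΣA = 6700.00 mm²
ΣAX̄ = (2560.00)(8.00) + (4140.00)(73.50) = 324770.00 mm³
ΣAȲ = (2560.00)(80.00) + (4140.00)(18.00) = 279320.00 mm³
X̄ = 324770.00 / 6700.00 = 48.47 mm
Ȳ = 279320.00 / 6700.00 = 41.69 mm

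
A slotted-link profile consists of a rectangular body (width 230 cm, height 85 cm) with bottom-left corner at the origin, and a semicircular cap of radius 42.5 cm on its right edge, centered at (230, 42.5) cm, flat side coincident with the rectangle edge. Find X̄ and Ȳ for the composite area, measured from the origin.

X̄ = 131.86 cm, Ȳ = 42.50 cm

Part | A | x̄ᵢ | ȳᵢ | A·x̄ᵢ | A·ȳᵢ
rectangular body | 19550.00 | 115.00 | 42.50 | 2248250.00 | 830875.00
semicircular end | 2837.25 | 248.04 | 42.50 | 703744.78 | 120583.16
Σ | 22387.25 |  |  | 2951994.78 | 951458.16
X̄ = 2951994.78 / 22387.25 = 131.86 cm
Ȳ = 951458.16 / 22387.25 = 42.50 cm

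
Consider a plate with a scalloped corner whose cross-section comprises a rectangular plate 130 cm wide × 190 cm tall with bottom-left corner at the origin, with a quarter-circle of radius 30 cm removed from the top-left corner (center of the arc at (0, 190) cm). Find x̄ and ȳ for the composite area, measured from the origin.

x̄ = 66.54 cm, ȳ = 92.58 cm

plate: A = 130 × 190 = 24700.00, centroid at (65.00, 95.00).
removed quarter-circle: A = −¼π·30² = -706.86, centroid at (12.73, 177.27).
ΣA = 23993.14 cm², ΣAx̄ = 1596500.00 cm³, ΣAȳ = 2221196.91 cm³.
x̄ = 1596500.00/23993.14 = 66.54 cm; ȳ = 2221196.91/23993.14 = 92.58 cm.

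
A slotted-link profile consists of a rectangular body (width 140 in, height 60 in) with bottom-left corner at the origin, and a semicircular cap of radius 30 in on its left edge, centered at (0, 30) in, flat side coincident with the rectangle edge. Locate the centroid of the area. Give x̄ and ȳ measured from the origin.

rectangular body: A = 140 × 60 = 8400.00, centroid at (70.00, 30.00).
semicircular end: A = ½π·30² = 1413.72, centroid at (-12.73, 30.00).
ΣA = 9813.72 in²
ΣAx̄ = (8400.00)(70.00) + (1413.72)(-12.73) = 570000.00 in³
ΣAȳ = (8400.00)(30.00) + (1413.72)(30.00) = 294411.50 in³
x̄ = 570000.00 / 9813.72 = 58.08 in
ȳ = 294411.50 / 9813.72 = 30.00 in

x̄ = 58.08 in, ȳ = 30.00 in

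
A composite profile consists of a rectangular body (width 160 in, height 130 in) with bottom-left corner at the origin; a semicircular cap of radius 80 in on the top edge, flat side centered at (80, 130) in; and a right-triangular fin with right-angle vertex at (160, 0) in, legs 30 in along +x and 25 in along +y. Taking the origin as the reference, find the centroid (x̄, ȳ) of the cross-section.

rectangular body: A = 160 × 130 = 20800.00, centroid at (80.00, 65.00).
semicircular top: A = ½π·80² = 10053.10, centroid at (80.00, 163.95).
triangular fin: A = ½·30·25 = 375.00, centroid at (170.00, 8.33).
ΣA = 31228.10 in²
ΣAx̄ = (20800.00)(80.00) + (10053.10)(80.00) + (375.00)(170.00) = 2531997.72 in³
ΣAȳ = (20800.00)(65.00) + (10053.10)(163.95) + (375.00)(8.33) = 3003360.88 in³
x̄ = 2531997.72 / 31228.10 = 81.08 in
ȳ = 3003360.88 / 31228.10 = 96.17 in

x̄ = 81.08 in, ȳ = 96.17 in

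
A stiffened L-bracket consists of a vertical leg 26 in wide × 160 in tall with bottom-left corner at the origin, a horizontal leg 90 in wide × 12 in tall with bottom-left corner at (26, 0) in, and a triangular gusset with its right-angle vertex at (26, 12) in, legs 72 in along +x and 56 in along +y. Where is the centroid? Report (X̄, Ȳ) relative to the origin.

X̄ = 31.91 in, Ȳ = 55.28 in

vertical leg: A = 26 × 160 = 4160.00, centroid at (13.00, 80.00).
horizontal leg: A = 90 × 12 = 1080.00, centroid at (71.00, 6.00).
gusset: A = ½·72·56 = 2016.00, centroid at (50.00, 30.67).
ΣA = 7256.00 in², ΣAX̄ = 231560.00 in³, ΣAȲ = 401104.00 in³.
X̄ = 231560.00/7256.00 = 31.91 in; Ȳ = 401104.00/7256.00 = 55.28 in.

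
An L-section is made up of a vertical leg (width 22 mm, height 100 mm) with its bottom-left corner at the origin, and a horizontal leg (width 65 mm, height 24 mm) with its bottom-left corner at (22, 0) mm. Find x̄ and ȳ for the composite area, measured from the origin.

x̄ = 29.05 mm, ȳ = 34.23 mm

vertical leg: A = 22 × 100 = 2200.00, centroid at (11.00, 50.00).
horizontal leg: A = 65 × 24 = 1560.00, centroid at (54.50, 12.00).
ΣA = 3760.00 mm², ΣAx̄ = 109220.00 mm³, ΣAȳ = 128720.00 mm³.
x̄ = 109220.00/3760.00 = 29.05 mm; ȳ = 128720.00/3760.00 = 34.23 mm.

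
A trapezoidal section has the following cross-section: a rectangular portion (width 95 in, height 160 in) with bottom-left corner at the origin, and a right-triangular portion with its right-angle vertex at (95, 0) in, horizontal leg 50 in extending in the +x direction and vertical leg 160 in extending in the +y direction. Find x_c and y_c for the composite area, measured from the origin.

x_c = 60.87 in, y_c = 74.44 in

rectangular portion: A = 95 × 160 = 15200.00, centroid at (47.50, 80.00).
triangular portion: A = ½·50·160 = 4000.00, centroid at (111.67, 53.33).
ΣA = 19200.00 in²
ΣAx_c = (15200.00)(47.50) + (4000.00)(111.67) = 1168666.67 in³
ΣAy_c = (15200.00)(80.00) + (4000.00)(53.33) = 1429333.33 in³
x_c = 1168666.67 / 19200.00 = 60.87 in
y_c = 1429333.33 / 19200.00 = 74.44 in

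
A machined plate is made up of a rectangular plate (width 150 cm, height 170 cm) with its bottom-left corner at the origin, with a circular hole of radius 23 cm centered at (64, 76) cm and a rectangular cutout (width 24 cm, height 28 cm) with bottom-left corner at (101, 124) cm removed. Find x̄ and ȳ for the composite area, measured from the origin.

x̄ = 74.69 cm, ȳ = 84.11 cm

Part | A | x̄ᵢ | ȳᵢ | A·x̄ᵢ | A·ȳᵢ
plate | 25500.00 | 75.00 | 85.00 | 1912500.00 | 2167500.00
hole 1 | -1661.90 | 64.00 | 76.00 | -106361.76 | -126304.59
hole 2 | -672.00 | 113.00 | 138.00 | -75936.00 | -92736.00
Σ | 23166.10 |  |  | 1730202.24 | 1948459.41
x̄ = 1730202.24 / 23166.10 = 74.69 cm
ȳ = 1948459.41 / 23166.10 = 84.11 cm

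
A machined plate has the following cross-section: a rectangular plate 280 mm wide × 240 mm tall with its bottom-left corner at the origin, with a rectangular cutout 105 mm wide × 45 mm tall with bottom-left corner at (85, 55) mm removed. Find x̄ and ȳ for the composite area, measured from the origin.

plate: A = 280 × 240 = 67200.00, centroid at (140.00, 120.00).
hole: A = −(105 × 45) = -4725.00, centroid at (137.50, 77.50).
ΣA = 62475.00 mm², ΣAx̄ = 8758312.50 mm³, ΣAȳ = 7697812.50 mm³.
x̄ = 8758312.50/62475.00 = 140.19 mm; ȳ = 7697812.50/62475.00 = 123.21 mm.

x̄ = 140.19 mm, ȳ = 123.21 mm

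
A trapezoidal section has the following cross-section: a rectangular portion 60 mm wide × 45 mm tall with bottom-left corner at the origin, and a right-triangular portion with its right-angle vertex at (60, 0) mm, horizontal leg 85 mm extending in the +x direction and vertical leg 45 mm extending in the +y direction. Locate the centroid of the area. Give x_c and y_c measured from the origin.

Part | A | x̄ᵢ | ȳᵢ | A·x̄ᵢ | A·ȳᵢ
rectangular portion | 2700.00 | 30.00 | 22.50 | 81000.00 | 60750.00
triangular portion | 1912.50 | 88.33 | 15.00 | 168937.50 | 28687.50
Σ | 4612.50 |  |  | 249937.50 | 89437.50
x_c = 249937.50 / 4612.50 = 54.19 mm
y_c = 89437.50 / 4612.50 = 19.39 mm

x_c = 54.19 mm, y_c = 19.39 mm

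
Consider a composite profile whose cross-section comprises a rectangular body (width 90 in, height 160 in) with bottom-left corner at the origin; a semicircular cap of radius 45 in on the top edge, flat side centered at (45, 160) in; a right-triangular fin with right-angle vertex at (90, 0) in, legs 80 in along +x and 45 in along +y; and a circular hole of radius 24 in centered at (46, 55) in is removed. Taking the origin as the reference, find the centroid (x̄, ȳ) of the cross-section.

x̄ = 52.24 in, ȳ = 93.86 in

rectangular body: A = 90 × 160 = 14400.00, centroid at (45.00, 80.00).
semicircular top: A = ½π·45² = 3180.86, centroid at (45.00, 179.10).
triangular fin: A = ½·80·45 = 1800.00, centroid at (116.67, 15.00).
hole: A = −π·24² = -1809.56, centroid at (46.00, 55.00).
ΣA = 17571.31 in², ΣAx̄ = 917899.18 in³, ΣAȳ = 1649162.35 in³.
x̄ = 917899.18/17571.31 = 52.24 in; ȳ = 1649162.35/17571.31 = 93.86 in.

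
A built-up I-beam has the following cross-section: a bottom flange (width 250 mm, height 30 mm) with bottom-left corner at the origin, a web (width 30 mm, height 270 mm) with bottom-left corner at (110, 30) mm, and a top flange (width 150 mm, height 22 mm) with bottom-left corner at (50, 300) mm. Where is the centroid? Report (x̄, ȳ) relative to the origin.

x̄ = 125.00 mm, ȳ = 130.97 mm

Part | A | x̄ᵢ | ȳᵢ | A·x̄ᵢ | A·ȳᵢ
bottom flange | 7500.00 | 125.00 | 15.00 | 937500.00 | 112500.00
web | 8100.00 | 125.00 | 165.00 | 1012500.00 | 1336500.00
top flange | 3300.00 | 125.00 | 311.00 | 412500.00 | 1026300.00
Σ | 18900.00 |  |  | 2362500.00 | 2475300.00
x̄ = 2362500.00 / 18900.00 = 125.00 mm
ȳ = 2475300.00 / 18900.00 = 130.97 mm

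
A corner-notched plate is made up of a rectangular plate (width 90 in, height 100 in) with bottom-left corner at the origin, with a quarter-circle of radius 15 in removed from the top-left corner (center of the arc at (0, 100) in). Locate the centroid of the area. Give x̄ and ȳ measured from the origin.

x̄ = 45.77 in, ȳ = 49.13 in

plate: A = 90 × 100 = 9000.00, centroid at (45.00, 50.00).
removed quarter-circle: A = −¼π·15² = -176.71, centroid at (6.37, 93.63).
ΣA = 8823.29 in², ΣAx̄ = 403875.00 in³, ΣAȳ = 433453.54 in³.
x̄ = 403875.00/8823.29 = 45.77 in; ȳ = 433453.54/8823.29 = 49.13 in.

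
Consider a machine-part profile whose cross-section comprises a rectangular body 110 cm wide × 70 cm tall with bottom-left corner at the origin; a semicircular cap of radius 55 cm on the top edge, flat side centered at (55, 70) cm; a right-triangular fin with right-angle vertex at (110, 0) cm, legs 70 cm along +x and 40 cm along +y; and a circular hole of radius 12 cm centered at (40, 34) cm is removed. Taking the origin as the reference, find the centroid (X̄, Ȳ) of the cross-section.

rectangular body: A = 110 × 70 = 7700.00, centroid at (55.00, 35.00).
semicircular top: A = ½π·55² = 4751.66, centroid at (55.00, 93.34).
triangular fin: A = ½·70·40 = 1400.00, centroid at (133.33, 13.33).
hole: A = −π·12² = -452.39, centroid at (40.00, 34.00).
ΣA = 13399.27 cm²
ΣAX̄ = (7700.00)(55.00) + (4751.66)(55.00) + (1400.00)(133.33) + (-452.39)(40.00) = 853412.33 cm³
ΣAȲ = (7700.00)(35.00) + (4751.66)(93.34) + (1400.00)(13.33) + (-452.39)(34.00) = 716318.22 cm³
X̄ = 853412.33 / 13399.27 = 63.69 cm
Ȳ = 716318.22 / 13399.27 = 53.46 cm

X̄ = 63.69 cm, Ȳ = 53.46 cm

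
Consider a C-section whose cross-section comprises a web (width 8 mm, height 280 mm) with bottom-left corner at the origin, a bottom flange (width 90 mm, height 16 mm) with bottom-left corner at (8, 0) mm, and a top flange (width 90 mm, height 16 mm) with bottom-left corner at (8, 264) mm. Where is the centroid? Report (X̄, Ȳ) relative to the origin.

X̄ = 31.56 mm, Ȳ = 140.00 mm

Part | A | x̄ᵢ | ȳᵢ | A·x̄ᵢ | A·ȳᵢ
web | 2240.00 | 4.00 | 140.00 | 8960.00 | 313600.00
bottom flange | 1440.00 | 53.00 | 8.00 | 76320.00 | 11520.00
top flange | 1440.00 | 53.00 | 272.00 | 76320.00 | 391680.00
Σ | 5120.00 |  |  | 161600.00 | 716800.00
X̄ = 161600.00 / 5120.00 = 31.56 mm
Ȳ = 716800.00 / 5120.00 = 140.00 mm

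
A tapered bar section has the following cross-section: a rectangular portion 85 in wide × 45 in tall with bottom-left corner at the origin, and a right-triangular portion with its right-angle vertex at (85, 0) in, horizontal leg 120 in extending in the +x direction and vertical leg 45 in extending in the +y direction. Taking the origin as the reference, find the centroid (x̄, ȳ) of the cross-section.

rectangular portion: A = 85 × 45 = 3825.00, centroid at (42.50, 22.50).
triangular portion: A = ½·120·45 = 2700.00, centroid at (125.00, 15.00).
ΣA = 6525.00 in², ΣAx̄ = 500062.50 in³, ΣAȳ = 126562.50 in³.
x̄ = 500062.50/6525.00 = 76.64 in; ȳ = 126562.50/6525.00 = 19.40 in.

x̄ = 76.64 in, ȳ = 19.40 in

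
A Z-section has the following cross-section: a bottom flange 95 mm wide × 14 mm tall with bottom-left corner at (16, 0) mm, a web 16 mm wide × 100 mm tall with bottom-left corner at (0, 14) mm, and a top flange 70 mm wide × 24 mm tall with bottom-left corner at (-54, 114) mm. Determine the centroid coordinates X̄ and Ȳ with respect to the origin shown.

X̄ = 14.17 mm, Ȳ = 70.15 mm

bottom flange: A = 95 × 14 = 1330.00, centroid at (63.50, 7.00).
web: A = 16 × 100 = 1600.00, centroid at (8.00, 64.00).
top flange: A = 70 × 24 = 1680.00, centroid at (-19.00, 126.00).
ΣA = 4610.00 mm², ΣAX̄ = 65335.00 mm³, ΣAȲ = 323390.00 mm³.
X̄ = 65335.00/4610.00 = 14.17 mm; Ȳ = 323390.00/4610.00 = 70.15 mm.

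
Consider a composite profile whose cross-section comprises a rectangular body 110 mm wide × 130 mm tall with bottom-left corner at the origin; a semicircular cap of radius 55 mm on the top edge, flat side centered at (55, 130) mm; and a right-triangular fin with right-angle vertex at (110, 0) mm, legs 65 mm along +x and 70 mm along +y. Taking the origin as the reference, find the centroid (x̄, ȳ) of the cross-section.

x̄ = 63.18 mm, ȳ = 80.24 mm

rectangular body: A = 110 × 130 = 14300.00, centroid at (55.00, 65.00).
semicircular top: A = ½π·55² = 4751.66, centroid at (55.00, 153.34).
triangular fin: A = ½·65·70 = 2275.00, centroid at (131.67, 23.33).
ΣA = 21326.66 mm², ΣAx̄ = 1347382.91 mm³, ΣAȳ = 1711215.66 mm³.
x̄ = 1347382.91/21326.66 = 63.18 mm; ȳ = 1711215.66/21326.66 = 80.24 mm.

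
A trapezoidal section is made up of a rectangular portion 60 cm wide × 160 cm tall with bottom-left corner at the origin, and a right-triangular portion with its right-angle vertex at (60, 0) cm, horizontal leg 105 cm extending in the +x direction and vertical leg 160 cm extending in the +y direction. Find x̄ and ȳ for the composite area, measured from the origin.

Part | A | x̄ᵢ | ȳᵢ | A·x̄ᵢ | A·ȳᵢ
rectangular portion | 9600.00 | 30.00 | 80.00 | 288000.00 | 768000.00
triangular portion | 8400.00 | 95.00 | 53.33 | 798000.00 | 448000.00
Σ | 18000.00 |  |  | 1086000.00 | 1216000.00
x̄ = 1086000.00 / 18000.00 = 60.33 cm
ȳ = 1216000.00 / 18000.00 = 67.56 cm

x̄ = 60.33 cm, ȳ = 67.56 cm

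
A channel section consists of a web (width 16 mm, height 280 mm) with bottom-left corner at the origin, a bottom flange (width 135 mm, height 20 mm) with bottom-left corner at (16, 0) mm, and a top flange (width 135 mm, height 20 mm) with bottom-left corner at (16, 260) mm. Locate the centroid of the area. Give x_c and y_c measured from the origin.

web: A = 16 × 280 = 4480.00, centroid at (8.00, 140.00).
bottom flange: A = 135 × 20 = 2700.00, centroid at (83.50, 10.00).
top flange: A = 135 × 20 = 2700.00, centroid at (83.50, 270.00).
ΣA = 9880.00 mm², ΣAx_c = 486740.00 mm³, ΣAy_c = 1383200.00 mm³.
x_c = 486740.00/9880.00 = 49.27 mm; y_c = 1383200.00/9880.00 = 140.00 mm.

x_c = 49.27 mm, y_c = 140.00 mm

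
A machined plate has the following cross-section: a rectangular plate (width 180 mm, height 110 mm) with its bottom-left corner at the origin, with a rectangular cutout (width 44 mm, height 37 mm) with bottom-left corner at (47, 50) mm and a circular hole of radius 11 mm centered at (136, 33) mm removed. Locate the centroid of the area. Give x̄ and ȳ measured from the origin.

Part | A | x̄ᵢ | ȳᵢ | A·x̄ᵢ | A·ȳᵢ
plate | 19800.00 | 90.00 | 55.00 | 1782000.00 | 1089000.00
hole 1 | -1628.00 | 69.00 | 68.50 | -112332.00 | -111518.00
hole 2 | -380.13 | 136.00 | 33.00 | -51698.05 | -12544.38
Σ | 17791.87 |  |  | 1617969.95 | 964937.62
x̄ = 1617969.95 / 17791.87 = 90.94 mm
ȳ = 964937.62 / 17791.87 = 54.23 mm

x̄ = 90.94 mm, ȳ = 54.23 mm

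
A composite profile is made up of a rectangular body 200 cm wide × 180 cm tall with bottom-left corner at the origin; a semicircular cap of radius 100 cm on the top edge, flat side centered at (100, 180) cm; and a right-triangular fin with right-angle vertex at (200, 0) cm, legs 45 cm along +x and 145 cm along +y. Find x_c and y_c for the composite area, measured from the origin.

x_c = 106.83 cm, y_c = 125.37 cm

rectangular body: A = 200 × 180 = 36000.00, centroid at (100.00, 90.00).
semicircular top: A = ½π·100² = 15707.96, centroid at (100.00, 222.44).
triangular fin: A = ½·45·145 = 3262.50, centroid at (215.00, 48.33).
ΣA = 54970.46 cm², ΣAx_c = 5872233.83 cm³, ΣAy_c = 6891787.55 cm³.
x_c = 5872233.83/54970.46 = 106.83 cm; y_c = 6891787.55/54970.46 = 125.37 cm.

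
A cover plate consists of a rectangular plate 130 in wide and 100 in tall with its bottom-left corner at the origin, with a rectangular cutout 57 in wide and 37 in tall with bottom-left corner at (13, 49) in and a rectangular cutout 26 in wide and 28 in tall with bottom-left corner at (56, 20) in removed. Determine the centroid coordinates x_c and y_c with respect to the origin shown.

x_c = 69.59 in, y_c = 47.51 in

Part | A | x̄ᵢ | ȳᵢ | A·x̄ᵢ | A·ȳᵢ
plate | 13000.00 | 65.00 | 50.00 | 845000.00 | 650000.00
hole 1 | -2109.00 | 41.50 | 67.50 | -87523.50 | -142357.50
hole 2 | -728.00 | 69.00 | 34.00 | -50232.00 | -24752.00
Σ | 10163.00 |  |  | 707244.50 | 482890.50
x_c = 707244.50 / 10163.00 = 69.59 in
y_c = 482890.50 / 10163.00 = 47.51 in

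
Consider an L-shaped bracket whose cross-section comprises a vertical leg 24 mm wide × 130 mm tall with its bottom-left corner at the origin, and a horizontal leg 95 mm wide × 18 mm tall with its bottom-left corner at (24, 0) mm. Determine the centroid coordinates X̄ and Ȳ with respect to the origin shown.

X̄ = 33.07 mm, Ȳ = 45.17 mm

vertical leg: A = 24 × 130 = 3120.00, centroid at (12.00, 65.00).
horizontal leg: A = 95 × 18 = 1710.00, centroid at (71.50, 9.00).
ΣA = 4830.00 mm², ΣAX̄ = 159705.00 mm³, ΣAȲ = 218190.00 mm³.
X̄ = 159705.00/4830.00 = 33.07 mm; Ȳ = 218190.00/4830.00 = 45.17 mm.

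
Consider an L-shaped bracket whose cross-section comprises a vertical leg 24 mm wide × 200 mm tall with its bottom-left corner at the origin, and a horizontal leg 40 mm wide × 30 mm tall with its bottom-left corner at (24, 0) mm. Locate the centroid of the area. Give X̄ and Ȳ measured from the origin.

vertical leg: A = 24 × 200 = 4800.00, centroid at (12.00, 100.00).
horizontal leg: A = 40 × 30 = 1200.00, centroid at (44.00, 15.00).
ΣA = 6000.00 mm², ΣAX̄ = 110400.00 mm³, ΣAȲ = 498000.00 mm³.
X̄ = 110400.00/6000.00 = 18.40 mm; Ȳ = 498000.00/6000.00 = 83.00 mm.

X̄ = 18.40 mm, Ȳ = 83.00 mm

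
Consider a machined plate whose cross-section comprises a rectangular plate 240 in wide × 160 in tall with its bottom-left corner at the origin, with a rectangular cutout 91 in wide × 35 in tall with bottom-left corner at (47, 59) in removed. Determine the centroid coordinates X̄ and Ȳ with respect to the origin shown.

X̄ = 122.49 in, Ȳ = 80.32 in

plate: A = 240 × 160 = 38400.00, centroid at (120.00, 80.00).
hole: A = −(91 × 35) = -3185.00, centroid at (92.50, 76.50).
ΣA = 35215.00 in², ΣAX̄ = 4313387.50 in³, ΣAȲ = 2828347.50 in³.
X̄ = 4313387.50/35215.00 = 122.49 in; Ȳ = 2828347.50/35215.00 = 80.32 in.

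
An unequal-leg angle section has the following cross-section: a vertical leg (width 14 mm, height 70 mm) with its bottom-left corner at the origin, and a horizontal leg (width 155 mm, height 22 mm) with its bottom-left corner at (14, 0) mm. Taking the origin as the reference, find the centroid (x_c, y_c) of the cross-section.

vertical leg: A = 14 × 70 = 980.00, centroid at (7.00, 35.00).
horizontal leg: A = 155 × 22 = 3410.00, centroid at (91.50, 11.00).
ΣA = 4390.00 mm²
ΣAx_c = (980.00)(7.00) + (3410.00)(91.50) = 318875.00 mm³
ΣAy_c = (980.00)(35.00) + (3410.00)(11.00) = 71810.00 mm³
x_c = 318875.00 / 4390.00 = 72.64 mm
y_c = 71810.00 / 4390.00 = 16.36 mm

x_c = 72.64 mm, y_c = 16.36 mm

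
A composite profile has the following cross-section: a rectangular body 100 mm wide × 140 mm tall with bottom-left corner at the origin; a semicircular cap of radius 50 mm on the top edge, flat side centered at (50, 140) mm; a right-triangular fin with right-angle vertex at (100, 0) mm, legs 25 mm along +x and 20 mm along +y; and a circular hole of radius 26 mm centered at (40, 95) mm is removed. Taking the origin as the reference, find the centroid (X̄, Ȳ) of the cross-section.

Part | A | x̄ᵢ | ȳᵢ | A·x̄ᵢ | A·ȳᵢ
rectangular body | 14000.00 | 50.00 | 70.00 | 700000.00 | 980000.00
semicircular top | 3926.99 | 50.00 | 161.22 | 196349.54 | 633112.05
triangular fin | 250.00 | 108.33 | 6.67 | 27083.33 | 1666.67
hole | -2123.72 | 40.00 | 95.00 | -84948.67 | -201753.08
Σ | 16053.27 |  |  | 838484.21 | 1413025.63
X̄ = 838484.21 / 16053.27 = 52.23 mm
Ȳ = 1413025.63 / 16053.27 = 88.02 mm

X̄ = 52.23 mm, Ȳ = 88.02 mm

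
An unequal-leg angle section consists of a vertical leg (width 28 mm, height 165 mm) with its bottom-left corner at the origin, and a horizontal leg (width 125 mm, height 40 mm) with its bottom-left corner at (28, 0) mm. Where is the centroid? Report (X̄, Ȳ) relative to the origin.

X̄ = 53.76 mm, Ȳ = 50.02 mm

Part | A | x̄ᵢ | ȳᵢ | A·x̄ᵢ | A·ȳᵢ
vertical leg | 4620.00 | 14.00 | 82.50 | 64680.00 | 381150.00
horizontal leg | 5000.00 | 90.50 | 20.00 | 452500.00 | 100000.00
Σ | 9620.00 |  |  | 517180.00 | 481150.00
X̄ = 517180.00 / 9620.00 = 53.76 mm
Ȳ = 481150.00 / 9620.00 = 50.02 mm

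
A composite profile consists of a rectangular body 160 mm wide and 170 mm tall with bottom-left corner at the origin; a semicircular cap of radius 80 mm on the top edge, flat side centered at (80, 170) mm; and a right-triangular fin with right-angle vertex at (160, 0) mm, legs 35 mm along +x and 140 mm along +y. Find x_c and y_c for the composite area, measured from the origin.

x_c = 85.66 mm, y_c = 112.75 mm

rectangular body: A = 160 × 170 = 27200.00, centroid at (80.00, 85.00).
semicircular top: A = ½π·80² = 10053.10, centroid at (80.00, 203.95).
triangular fin: A = ½·35·140 = 2450.00, centroid at (171.67, 46.67).
ΣA = 39703.10 mm², ΣAx_c = 3400831.05 mm³, ΣAy_c = 4476693.07 mm³.
x_c = 3400831.05/39703.10 = 85.66 mm; y_c = 4476693.07/39703.10 = 112.75 mm.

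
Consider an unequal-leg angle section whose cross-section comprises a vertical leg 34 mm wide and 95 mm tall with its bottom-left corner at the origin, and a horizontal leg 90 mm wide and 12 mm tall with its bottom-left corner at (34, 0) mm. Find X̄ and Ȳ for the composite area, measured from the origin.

vertical leg: A = 34 × 95 = 3230.00, centroid at (17.00, 47.50).
horizontal leg: A = 90 × 12 = 1080.00, centroid at (79.00, 6.00).
ΣA = 4310.00 mm², ΣAX̄ = 140230.00 mm³, ΣAȲ = 159905.00 mm³.
X̄ = 140230.00/4310.00 = 32.54 mm; Ȳ = 159905.00/4310.00 = 37.10 mm.

X̄ = 32.54 mm, Ȳ = 37.10 mm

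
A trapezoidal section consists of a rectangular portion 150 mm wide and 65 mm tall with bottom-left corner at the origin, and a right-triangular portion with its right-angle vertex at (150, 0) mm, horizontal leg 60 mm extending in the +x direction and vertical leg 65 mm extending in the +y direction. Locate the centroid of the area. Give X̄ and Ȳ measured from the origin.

X̄ = 90.83 mm, Ȳ = 30.69 mm

Part | A | x̄ᵢ | ȳᵢ | A·x̄ᵢ | A·ȳᵢ
rectangular portion | 9750.00 | 75.00 | 32.50 | 731250.00 | 316875.00
triangular portion | 1950.00 | 170.00 | 21.67 | 331500.00 | 42250.00
Σ | 11700.00 |  |  | 1062750.00 | 359125.00
X̄ = 1062750.00 / 11700.00 = 90.83 mm
Ȳ = 359125.00 / 11700.00 = 30.69 mm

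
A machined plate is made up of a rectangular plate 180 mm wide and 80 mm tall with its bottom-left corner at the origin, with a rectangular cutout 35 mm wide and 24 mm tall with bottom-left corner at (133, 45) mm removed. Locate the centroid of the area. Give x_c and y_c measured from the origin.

x_c = 86.25 mm, y_c = 38.95 mm

Part | A | x̄ᵢ | ȳᵢ | A·x̄ᵢ | A·ȳᵢ
plate | 14400.00 | 90.00 | 40.00 | 1296000.00 | 576000.00
hole | -840.00 | 150.50 | 57.00 | -126420.00 | -47880.00
Σ | 13560.00 |  |  | 1169580.00 | 528120.00
x_c = 1169580.00 / 13560.00 = 86.25 mm
y_c = 528120.00 / 13560.00 = 38.95 mm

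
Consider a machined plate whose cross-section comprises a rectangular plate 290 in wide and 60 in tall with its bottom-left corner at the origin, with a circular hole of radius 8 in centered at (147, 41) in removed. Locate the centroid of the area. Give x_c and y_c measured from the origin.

Part | A | x̄ᵢ | ȳᵢ | A·x̄ᵢ | A·ȳᵢ
plate | 17400.00 | 145.00 | 30.00 | 2523000.00 | 522000.00
hole | -201.06 | 147.00 | 41.00 | -29556.10 | -8243.54
Σ | 17198.94 |  |  | 2493443.90 | 513756.46
x_c = 2493443.90 / 17198.94 = 144.98 in
y_c = 513756.46 / 17198.94 = 29.87 in

x_c = 144.98 in, y_c = 29.87 in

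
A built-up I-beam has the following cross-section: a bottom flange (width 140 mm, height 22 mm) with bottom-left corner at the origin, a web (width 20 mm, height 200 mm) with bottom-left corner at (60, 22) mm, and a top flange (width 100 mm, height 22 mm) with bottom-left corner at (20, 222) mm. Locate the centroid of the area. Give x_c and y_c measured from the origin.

x_c = 70.00 mm, y_c = 111.47 mm

bottom flange: A = 140 × 22 = 3080.00, centroid at (70.00, 11.00).
web: A = 20 × 200 = 4000.00, centroid at (70.00, 122.00).
top flange: A = 100 × 22 = 2200.00, centroid at (70.00, 233.00).
ΣA = 9280.00 mm²
ΣAx_c = (3080.00)(70.00) + (4000.00)(70.00) + (2200.00)(70.00) = 649600.00 mm³
ΣAy_c = (3080.00)(11.00) + (4000.00)(122.00) + (2200.00)(233.00) = 1034480.00 mm³
x_c = 649600.00 / 9280.00 = 70.00 mm
y_c = 1034480.00 / 9280.00 = 111.47 mm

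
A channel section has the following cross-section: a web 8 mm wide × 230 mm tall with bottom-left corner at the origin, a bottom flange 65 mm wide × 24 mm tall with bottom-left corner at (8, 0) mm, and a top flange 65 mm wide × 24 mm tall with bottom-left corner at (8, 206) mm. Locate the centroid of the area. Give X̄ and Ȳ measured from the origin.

web: A = 8 × 230 = 1840.00, centroid at (4.00, 115.00).
bottom flange: A = 65 × 24 = 1560.00, centroid at (40.50, 12.00).
top flange: A = 65 × 24 = 1560.00, centroid at (40.50, 218.00).
ΣA = 4960.00 mm², ΣAX̄ = 133720.00 mm³, ΣAȲ = 570400.00 mm³.
X̄ = 133720.00/4960.00 = 26.96 mm; Ȳ = 570400.00/4960.00 = 115.00 mm.

X̄ = 26.96 mm, Ȳ = 115.00 mm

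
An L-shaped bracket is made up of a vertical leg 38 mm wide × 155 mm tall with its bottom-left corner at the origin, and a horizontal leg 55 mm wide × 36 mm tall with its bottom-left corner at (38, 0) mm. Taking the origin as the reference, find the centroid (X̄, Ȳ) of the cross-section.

vertical leg: A = 38 × 155 = 5890.00, centroid at (19.00, 77.50).
horizontal leg: A = 55 × 36 = 1980.00, centroid at (65.50, 18.00).
ΣA = 7870.00 mm²
ΣAX̄ = (5890.00)(19.00) + (1980.00)(65.50) = 241600.00 mm³
ΣAȲ = (5890.00)(77.50) + (1980.00)(18.00) = 492115.00 mm³
X̄ = 241600.00 / 7870.00 = 30.70 mm
Ȳ = 492115.00 / 7870.00 = 62.53 mm

X̄ = 30.70 mm, Ȳ = 62.53 mm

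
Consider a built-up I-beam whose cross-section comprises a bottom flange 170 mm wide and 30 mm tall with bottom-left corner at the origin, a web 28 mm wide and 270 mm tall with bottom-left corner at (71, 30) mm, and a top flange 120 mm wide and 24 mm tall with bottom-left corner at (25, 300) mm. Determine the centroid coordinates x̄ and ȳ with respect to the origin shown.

bottom flange: A = 170 × 30 = 5100.00, centroid at (85.00, 15.00).
web: A = 28 × 270 = 7560.00, centroid at (85.00, 165.00).
top flange: A = 120 × 24 = 2880.00, centroid at (85.00, 312.00).
ΣA = 15540.00 mm², ΣAx̄ = 1320900.00 mm³, ΣAȳ = 2222460.00 mm³.
x̄ = 1320900.00/15540.00 = 85.00 mm; ȳ = 2222460.00/15540.00 = 143.02 mm.

x̄ = 85.00 mm, ȳ = 143.02 mm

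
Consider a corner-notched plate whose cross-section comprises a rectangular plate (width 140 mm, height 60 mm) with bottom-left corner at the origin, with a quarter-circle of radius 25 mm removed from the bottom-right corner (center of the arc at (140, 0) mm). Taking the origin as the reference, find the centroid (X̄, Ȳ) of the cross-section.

X̄ = 66.31 mm, Ȳ = 31.20 mm

plate: A = 140 × 60 = 8400.00, centroid at (70.00, 30.00).
removed quarter-circle: A = −¼π·25² = -490.87, centroid at (129.39, 10.61).
ΣA = 7909.13 mm², ΣAX̄ = 524485.99 mm³, ΣAȲ = 246791.67 mm³.
X̄ = 524485.99/7909.13 = 66.31 mm; Ȳ = 246791.67/7909.13 = 31.20 mm.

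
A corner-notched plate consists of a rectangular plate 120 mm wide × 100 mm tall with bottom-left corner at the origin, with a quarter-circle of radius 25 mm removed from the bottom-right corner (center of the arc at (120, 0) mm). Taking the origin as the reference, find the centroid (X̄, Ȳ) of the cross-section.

X̄ = 57.89 mm, Ȳ = 51.68 mm

Part | A | x̄ᵢ | ȳᵢ | A·x̄ᵢ | A·ȳᵢ
plate | 12000.00 | 60.00 | 50.00 | 720000.00 | 600000.00
removed quarter-circle | -490.87 | 109.39 | 10.61 | -53696.53 | -5208.33
Σ | 11509.13 |  |  | 666303.47 | 594791.67
X̄ = 666303.47 / 11509.13 = 57.89 mm
Ȳ = 594791.67 / 11509.13 = 51.68 mm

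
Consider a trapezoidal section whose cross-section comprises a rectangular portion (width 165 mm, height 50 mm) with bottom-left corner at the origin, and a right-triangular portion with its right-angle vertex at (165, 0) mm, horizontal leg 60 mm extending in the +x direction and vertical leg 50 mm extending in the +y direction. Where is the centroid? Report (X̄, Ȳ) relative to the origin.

X̄ = 98.27 mm, Ȳ = 23.72 mm

Part | A | x̄ᵢ | ȳᵢ | A·x̄ᵢ | A·ȳᵢ
rectangular portion | 8250.00 | 82.50 | 25.00 | 680625.00 | 206250.00
triangular portion | 1500.00 | 185.00 | 16.67 | 277500.00 | 25000.00
Σ | 9750.00 |  |  | 958125.00 | 231250.00
X̄ = 958125.00 / 9750.00 = 98.27 mm
Ȳ = 231250.00 / 9750.00 = 23.72 mm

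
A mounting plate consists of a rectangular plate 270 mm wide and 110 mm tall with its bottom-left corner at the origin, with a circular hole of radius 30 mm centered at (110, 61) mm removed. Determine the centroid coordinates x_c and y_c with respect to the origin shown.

x_c = 137.63 mm, y_c = 54.37 mm

plate: A = 270 × 110 = 29700.00, centroid at (135.00, 55.00).
hole: A = −π·30² = -2827.43, centroid at (110.00, 61.00).
ΣA = 26872.57 mm², ΣAx_c = 3698482.33 mm³, ΣAy_c = 1461026.56 mm³.
x_c = 3698482.33/26872.57 = 137.63 mm; y_c = 1461026.56/26872.57 = 54.37 mm.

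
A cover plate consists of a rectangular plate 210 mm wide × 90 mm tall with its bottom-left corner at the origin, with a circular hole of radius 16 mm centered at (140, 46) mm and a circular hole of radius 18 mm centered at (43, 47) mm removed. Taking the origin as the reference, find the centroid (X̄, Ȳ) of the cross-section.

X̄ = 107.05 mm, Ȳ = 44.83 mm

plate: A = 210 × 90 = 18900.00, centroid at (105.00, 45.00).
hole 1: A = −π·16² = -804.25, centroid at (140.00, 46.00).
hole 2: A = −π·18² = -1017.88, centroid at (43.00, 47.00).
ΣA = 17077.88 mm², ΣAX̄ = 1828136.65 mm³, ΣAȲ = 765664.43 mm³.
X̄ = 1828136.65/17077.88 = 107.05 mm; Ȳ = 765664.43/17077.88 = 44.83 mm.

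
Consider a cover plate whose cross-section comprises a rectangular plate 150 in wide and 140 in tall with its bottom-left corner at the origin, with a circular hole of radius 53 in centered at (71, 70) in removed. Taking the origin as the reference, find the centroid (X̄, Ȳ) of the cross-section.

X̄ = 77.90 in, Ȳ = 70.00 in

plate: A = 150 × 140 = 21000.00, centroid at (75.00, 70.00).
hole: A = −π·53² = -8824.73, centroid at (71.00, 70.00).
ΣA = 12175.27 in², ΣAX̄ = 948443.90 in³, ΣAȲ = 852268.64 in³.
X̄ = 948443.90/12175.27 = 77.90 in; Ȳ = 852268.64/12175.27 = 70.00 in.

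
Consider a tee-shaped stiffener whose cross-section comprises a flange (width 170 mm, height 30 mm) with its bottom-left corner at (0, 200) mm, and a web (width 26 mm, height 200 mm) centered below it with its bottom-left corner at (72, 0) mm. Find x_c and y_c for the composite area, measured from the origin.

web: A = 26 × 200 = 5200.00, centroid at (85.00, 100.00).
flange: A = 170 × 30 = 5100.00, centroid at (85.00, 215.00).
ΣA = 10300.00 mm², ΣAx_c = 875500.00 mm³, ΣAy_c = 1616500.00 mm³.
x_c = 875500.00/10300.00 = 85.00 mm; y_c = 1616500.00/10300.00 = 156.94 mm.

x_c = 85.00 mm, y_c = 156.94 mm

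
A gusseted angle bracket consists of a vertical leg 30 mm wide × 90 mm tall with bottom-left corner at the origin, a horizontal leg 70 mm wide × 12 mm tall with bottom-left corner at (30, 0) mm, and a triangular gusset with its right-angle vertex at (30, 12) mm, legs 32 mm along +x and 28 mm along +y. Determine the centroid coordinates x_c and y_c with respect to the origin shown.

vertical leg: A = 30 × 90 = 2700.00, centroid at (15.00, 45.00).
horizontal leg: A = 70 × 12 = 840.00, centroid at (65.00, 6.00).
gusset: A = ½·32·28 = 448.00, centroid at (40.67, 21.33).
ΣA = 3988.00 mm², ΣAx_c = 113318.67 mm³, ΣAy_c = 136097.33 mm³.
x_c = 113318.67/3988.00 = 28.41 mm; y_c = 136097.33/3988.00 = 34.13 mm.

x_c = 28.41 mm, y_c = 34.13 mm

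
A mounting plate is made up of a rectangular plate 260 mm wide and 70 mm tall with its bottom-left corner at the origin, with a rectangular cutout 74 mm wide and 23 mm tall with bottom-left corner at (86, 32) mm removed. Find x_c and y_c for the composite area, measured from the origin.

x_c = 130.72 mm, y_c = 34.12 mm

plate: A = 260 × 70 = 18200.00, centroid at (130.00, 35.00).
hole: A = −(74 × 23) = -1702.00, centroid at (123.00, 43.50).
ΣA = 16498.00 mm²
ΣAx_c = (18200.00)(130.00) + (-1702.00)(123.00) = 2156654.00 mm³
ΣAy_c = (18200.00)(35.00) + (-1702.00)(43.50) = 562963.00 mm³
x_c = 2156654.00 / 16498.00 = 130.72 mm
y_c = 562963.00 / 16498.00 = 34.12 mm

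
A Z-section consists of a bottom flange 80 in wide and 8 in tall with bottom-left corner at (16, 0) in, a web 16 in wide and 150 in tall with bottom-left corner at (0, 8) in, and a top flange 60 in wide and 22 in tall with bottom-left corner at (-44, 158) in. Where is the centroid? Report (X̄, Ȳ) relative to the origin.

X̄ = 8.39 in, Ȳ = 97.44 in

bottom flange: A = 80 × 8 = 640.00, centroid at (56.00, 4.00).
web: A = 16 × 150 = 2400.00, centroid at (8.00, 83.00).
top flange: A = 60 × 22 = 1320.00, centroid at (-14.00, 169.00).
ΣA = 4360.00 in²
ΣAX̄ = (640.00)(56.00) + (2400.00)(8.00) + (1320.00)(-14.00) = 36560.00 in³
ΣAȲ = (640.00)(4.00) + (2400.00)(83.00) + (1320.00)(169.00) = 424840.00 in³
X̄ = 36560.00 / 4360.00 = 8.39 in
Ȳ = 424840.00 / 4360.00 = 97.44 in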